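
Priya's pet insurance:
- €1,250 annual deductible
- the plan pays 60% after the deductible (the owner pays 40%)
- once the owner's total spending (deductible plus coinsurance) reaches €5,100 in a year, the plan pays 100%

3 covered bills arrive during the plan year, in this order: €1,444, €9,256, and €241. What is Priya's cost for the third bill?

Claim 1 (€1,444): deductible takes €1,250, €194 remains; owner's 40% is €77.60. Owner pays €1,327.60; OOP now €1,327.60.
Claim 2 (€9,256): 40% coinsurance on €9,256 = €3,702.40. Cost to owner: €3,702.40. OOP to date €5,030.
Claim 3 (€241): deductible met; 40% of €241 = €96.40. Adding that to €5,030 gives €5,126.40, past the €5,100 cap; owner pays only €5,100 − €5,030 = €70.

€70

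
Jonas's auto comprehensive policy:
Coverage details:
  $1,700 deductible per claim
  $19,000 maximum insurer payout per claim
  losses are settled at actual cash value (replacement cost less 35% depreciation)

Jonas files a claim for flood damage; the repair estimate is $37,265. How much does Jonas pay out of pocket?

Actual cash value after 35% depreciation: $37,265 × 65% = $24,222.25.
After the deductible, $24,222.25 − $1,700 = $22,522.25 remains.
The $19,000 per-incident cap binds; insurer pays $19,000.
The policyholder bears the rest of the original loss: $37,265 − $19,000 = $18,265.

$18,265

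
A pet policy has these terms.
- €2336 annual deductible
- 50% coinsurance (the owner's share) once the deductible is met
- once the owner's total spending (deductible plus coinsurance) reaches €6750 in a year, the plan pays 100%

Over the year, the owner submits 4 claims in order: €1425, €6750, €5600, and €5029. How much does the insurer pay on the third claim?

€4105.50

Claim 1 — €1425: all of it applies to the deductible. Owner owes €1425 (running OOP €1425). Insurer: €1425 − €1425 = €0.
Claim 2 — €6750: €911 to deductible, leaving €5839; coinsurance €5839 × 50% = €2919.50. Owner owes €3830.50 (running OOP €5255.50). Insurer: €6750 − €3830.50 = €2919.50.
Claim 3 — €5600: 50% coinsurance on €5600 = €2800. OOP would hit €8055.50 > €6750, so the cap limits the owner to €6750 − €5255.50 = €1494.50. Plan pays €5600 − €1494.50 = €4105.50.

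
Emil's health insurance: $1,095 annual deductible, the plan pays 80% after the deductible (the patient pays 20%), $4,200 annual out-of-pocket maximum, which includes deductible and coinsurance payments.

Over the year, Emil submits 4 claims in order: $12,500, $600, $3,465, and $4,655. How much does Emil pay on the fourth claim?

$11

#1 ($12,500): deductible takes $1,095, $11,405 remains; 20% of $11,405 = $2,281. Patient pays $3,376; OOP now $3,376.
#2 ($600): 20% coinsurance on $600 = $120. Patient owes $120 (running OOP $3,496).
#3 ($3,465): 20% coinsurance on $3,465 = $693. Patient pays $693; OOP now $4,189.
#4 ($4,655): 20% coinsurance on $4,655 = $931. Adding that to $4,189 gives $5,120, past the $4,200 cap; patient pays only $4,200 − $4,189 = $11.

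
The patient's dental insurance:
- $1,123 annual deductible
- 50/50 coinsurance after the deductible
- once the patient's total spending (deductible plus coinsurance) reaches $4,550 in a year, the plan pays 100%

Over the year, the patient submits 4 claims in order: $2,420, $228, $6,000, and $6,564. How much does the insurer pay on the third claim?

#1 ($2,420): $1,123 to deductible, leaving $1,297; coinsurance $1,297 × 50% = $648.50. Patient pays $1,771.50; OOP now $1,771.50. Insurer: $2,420 − $1,771.50 = $648.50.
#2 ($228): deductible already satisfied, so patient's share is 50% × $228 = $114. Cost to patient: $114. OOP to date $1,885.50. Insurer: $228 − $114 = $114.
#3 ($6,000): 50% coinsurance on $6,000 = $3,000. OOP would hit $4,885.50 > $4,550, so the cap limits the patient to $4,550 − $1,885.50 = $2,664.50. Plan pays $6,000 − $2,664.50 = $3,335.50.

$3,335.50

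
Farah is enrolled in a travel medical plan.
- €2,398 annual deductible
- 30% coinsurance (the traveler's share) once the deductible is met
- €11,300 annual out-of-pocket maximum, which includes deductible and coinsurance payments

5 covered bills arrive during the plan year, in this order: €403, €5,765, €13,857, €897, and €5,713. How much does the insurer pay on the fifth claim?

€3,999.10

Claim 1 (€403): all of it applies to the deductible. Traveler owes €403 (running OOP €403). Insurer: €403 − €403 = €0.
Claim 2 (€5,765): €1,995 finishes the deductible; €3,770 goes to coinsurance; coinsurance €3,770 × 30% = €1,131. Traveler owes €3,126 (running OOP €3,529). Insurer: €5,765 − €3,126 = €2,639.
Claim 3 (€13,857): deductible met; 30% of €13,857 = €4,157.10. Traveler pays €4,157.10; OOP now €7,686.10. Plan pays €13,857 − €4,157.10 = €9,699.90.
Claim 4 (€897): deductible already satisfied, so traveler's share is 30% × €897 = €269.10. Traveler owes €269.10 (running OOP €7,955.20). Plan pays €897 − €269.10 = €627.90.
Claim 5 (€5,713): deductible already satisfied, so traveler's share is 30% × €5,713 = €1,713.90. Cost to traveler: €1,713.90. OOP to date €9,669.10. Insurer: €5,713 − €1,713.90 = €3,999.10.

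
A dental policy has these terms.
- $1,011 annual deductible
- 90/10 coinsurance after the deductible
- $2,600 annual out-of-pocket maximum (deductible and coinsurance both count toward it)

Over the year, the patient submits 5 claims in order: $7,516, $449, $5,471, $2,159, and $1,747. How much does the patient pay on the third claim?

$547.10

#1 ($7,516): deductible takes $1,011, $6,505 remains; patient's 10% is $650.50. Patient pays $1,661.50; OOP now $1,661.50.
#2 ($449): 10% coinsurance on $449 = $44.90. Patient pays $44.90; OOP now $1,706.40.
#3 ($5,471): 10% coinsurance on $5,471 = $547.10. Patient owes $547.10 (running OOP $2,253.50).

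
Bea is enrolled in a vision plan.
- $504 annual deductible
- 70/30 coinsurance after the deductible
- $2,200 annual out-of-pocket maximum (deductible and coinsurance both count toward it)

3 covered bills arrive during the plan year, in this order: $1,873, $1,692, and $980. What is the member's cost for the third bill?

$294

#1 ($1,873): $504 finishes the deductible; $1,369 goes to coinsurance; member's 30% is $410.70. Member pays $914.70; OOP now $914.70.
#2 ($1,692): deductible already satisfied, so member's share is 30% × $1,692 = $507.60. Cost to member: $507.60. OOP to date $1,422.30.
#3 ($980): deductible already satisfied, so member's share is 30% × $980 = $294. Member owes $294 (running OOP $1,716.30).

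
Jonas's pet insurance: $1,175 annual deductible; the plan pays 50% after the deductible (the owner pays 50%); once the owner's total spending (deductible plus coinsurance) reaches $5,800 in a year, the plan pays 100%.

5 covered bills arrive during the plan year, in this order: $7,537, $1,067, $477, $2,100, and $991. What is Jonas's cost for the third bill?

Bill 1, $7,537: $1,175 to deductible, leaving $6,362; coinsurance $6,362 × 50% = $3,181. Owner owes $4,356 (running OOP $4,356).
Bill 2, $1,067: deductible met; 50% of $1,067 = $533.50. Cost to owner: $533.50. OOP to date $4,889.50.
Bill 3, $477: deductible already satisfied, so owner's share is 50% × $477 = $238.50. Cost to owner: $238.50. OOP to date $5,128.

$238.50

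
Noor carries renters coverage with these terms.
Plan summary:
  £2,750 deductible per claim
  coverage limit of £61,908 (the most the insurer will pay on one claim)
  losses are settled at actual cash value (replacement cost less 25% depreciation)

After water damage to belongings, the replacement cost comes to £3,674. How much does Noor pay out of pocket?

£3,668.50

Actual cash value after 25% depreciation: £3,674 × 75% = £2,755.50.
Less the £2,750 deductible: £2,755.50 − £2,750 = £5.50.
That's under the £61,908 cap, so the insurer reimburses the full £5.50.
Out of pocket: £3,674 − £5.50 = £3,668.50.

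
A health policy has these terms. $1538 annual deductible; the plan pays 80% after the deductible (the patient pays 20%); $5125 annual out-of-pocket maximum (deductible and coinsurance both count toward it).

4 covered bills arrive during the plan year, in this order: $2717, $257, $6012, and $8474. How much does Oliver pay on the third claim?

Claim 1 — $2717: $1538 finishes the deductible; $1179 goes to coinsurance; coinsurance $1179 × 20% = $235.80. Patient owes $1773.80 (running OOP $1773.80).
Claim 2 — $257: 20% coinsurance on $257 = $51.40. Patient pays $51.40; OOP now $1825.20.
Claim 3 — $6012: 20% coinsurance on $6012 = $1202.40. Patient pays $1202.40; OOP now $3027.60.

$1202.40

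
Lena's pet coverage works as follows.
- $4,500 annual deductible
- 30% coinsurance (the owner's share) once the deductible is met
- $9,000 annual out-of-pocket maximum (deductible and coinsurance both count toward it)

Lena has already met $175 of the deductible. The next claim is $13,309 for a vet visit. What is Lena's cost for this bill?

$7,020.20

$175 of the $4,500 deductible is already met, leaving $4,325.
After the $4,325 deductible portion, $13,309 − $4,325 = $8,984 is subject to coinsurance.
Coinsurance: $8,984 × 30% = $2,695.20.
That puts the owner's cost at $4,325 + $2,695.20 = $7,020.20 before any cap.
Total out-of-pocket so far would be $175 + $7,020.20 = $7,195.20, below the $9,000 cap — no reduction.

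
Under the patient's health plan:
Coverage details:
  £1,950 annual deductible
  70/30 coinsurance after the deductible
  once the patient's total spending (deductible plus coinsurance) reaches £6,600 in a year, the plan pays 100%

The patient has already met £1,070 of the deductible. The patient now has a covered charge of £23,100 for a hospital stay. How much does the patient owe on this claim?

£5,530

Remaining deductible: £1,950 − £1,070 = £880.
The remaining £22,220 (= £23,100 − £880) moves to coinsurance.
Coinsurance: £22,220 × 30% = £6,666.
That puts the patient's cost at £880 + £6,666 = £7,546 before any cap.
Year-to-date out-of-pocket would reach £1,070 + £7,546 = £8,616, above the £6,600 maximum, so the patient pays only £6,600 − £1,070 = £5,530.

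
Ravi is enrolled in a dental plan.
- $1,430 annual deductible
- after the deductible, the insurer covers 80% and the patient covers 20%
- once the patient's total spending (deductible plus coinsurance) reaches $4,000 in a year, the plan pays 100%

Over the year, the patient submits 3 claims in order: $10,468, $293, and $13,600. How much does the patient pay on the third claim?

Bill 1, $10,468: $1,430 finishes the deductible; $9,038 goes to coinsurance; patient's 20% is $1,807.60. Patient pays $3,237.60; OOP now $3,237.60.
Bill 2, $293: deductible already satisfied, so patient's share is 20% × $293 = $58.60. Patient pays $58.60; OOP now $3,296.20.
Bill 3, $13,600: deductible already satisfied, so patient's share is 20% × $13,600 = $2,720. OOP would hit $6,016.20 > $4,000, so the cap limits the patient to $4,000 − $3,296.20 = $703.80.

$703.80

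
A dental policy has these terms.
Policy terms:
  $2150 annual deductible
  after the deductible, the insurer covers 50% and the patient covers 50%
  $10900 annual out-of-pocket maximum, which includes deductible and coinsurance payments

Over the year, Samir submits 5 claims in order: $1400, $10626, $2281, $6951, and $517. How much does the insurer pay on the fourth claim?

$4279.50

#1 ($1400): all of it applies to the deductible. Patient pays $1400; OOP now $1400. Plan pays $1400 − $1400 = $0.
#2 ($10626): $750 finishes the deductible; $9876 goes to coinsurance; coinsurance $9876 × 50% = $4938. Patient owes $5688 (running OOP $7088). Insurer: $10626 − $5688 = $4938.
#3 ($2281): 50% coinsurance on $2281 = $1140.50. Patient pays $1140.50; OOP now $8228.50. Insurer: $2281 − $1140.50 = $1140.50.
#4 ($6951): 50% coinsurance on $6951 = $3475.50. That would push OOP to $11704, over the $10900 cap, so patient pays $10900 − $8228.50 = $2671.50. Plan pays $6951 − $2671.50 = $4279.50.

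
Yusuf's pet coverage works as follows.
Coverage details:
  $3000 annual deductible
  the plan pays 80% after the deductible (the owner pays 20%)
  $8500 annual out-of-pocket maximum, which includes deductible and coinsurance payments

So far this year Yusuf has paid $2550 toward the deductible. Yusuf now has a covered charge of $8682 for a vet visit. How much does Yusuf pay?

$2096.40

Deductible still to meet: $3000 − $2550 = $450.
The remaining $8232 (= $8682 − $450) moves to coinsurance.
Owner's 20% share of $8232 is $1646.40.
That puts the owner's cost at $450 + $1646.40 = $2096.40 before any cap.
Total out-of-pocket so far would be $2550 + $2096.40 = $4646.40, below the $8500 cap — no reduction.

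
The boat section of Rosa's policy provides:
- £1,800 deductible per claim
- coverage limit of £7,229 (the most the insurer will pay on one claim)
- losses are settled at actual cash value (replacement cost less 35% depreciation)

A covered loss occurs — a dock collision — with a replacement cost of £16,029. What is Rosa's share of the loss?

At 35% depreciation, ACV = £16,029 − £5,610.15 = £10,418.85.
Less the £1,800 deductible: £10,418.85 − £1,800 = £8,618.85.
The £7,229 per-incident cap binds; insurer pays £7,229.
The owner bears the rest of the original loss: £16,029 − £7,229 = £8,800.

£8,800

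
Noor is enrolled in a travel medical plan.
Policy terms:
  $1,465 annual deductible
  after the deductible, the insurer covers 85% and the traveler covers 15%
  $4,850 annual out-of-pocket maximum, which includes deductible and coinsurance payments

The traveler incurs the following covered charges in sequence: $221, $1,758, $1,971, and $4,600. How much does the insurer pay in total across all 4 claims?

Claim 1 — $221: fully absorbed by the deductible. Cost to traveler: $221. OOP to date $221. Plan pays $221 − $221 = $0.
Claim 2 — $1,758: $1,244 to deductible, leaving $514; coinsurance $514 × 15% = $77.10. Traveler pays $1,321.10; OOP now $1,542.10. Plan pays $1,758 − $1,321.10 = $436.90.
Claim 3 — $1,971: 15% coinsurance on $1,971 = $295.65. Traveler pays $295.65; OOP now $1,837.75. Insurer: $1,971 − $295.65 = $1,675.35.
Claim 4 — $4,600: deductible already satisfied, so traveler's share is 15% × $4,600 = $690. Traveler pays $690; OOP now $2,527.75. Plan pays $4,600 − $690 = $3,910.
Insurer total = bills − traveler's total = $8,550 − $2,527.75 = $6,022.25.

$6,022.25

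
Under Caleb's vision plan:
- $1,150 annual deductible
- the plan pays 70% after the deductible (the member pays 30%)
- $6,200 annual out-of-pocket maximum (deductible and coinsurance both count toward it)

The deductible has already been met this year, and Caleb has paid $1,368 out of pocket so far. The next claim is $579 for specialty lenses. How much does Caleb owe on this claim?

$173.70

The deductible is already satisfied, so the full bill goes to coinsurance.
30% of $579 = $173.70 falls to the member.
Total out-of-pocket so far would be $1,368 + $173.70 = $1,541.70, below the $6,200 cap — no reduction.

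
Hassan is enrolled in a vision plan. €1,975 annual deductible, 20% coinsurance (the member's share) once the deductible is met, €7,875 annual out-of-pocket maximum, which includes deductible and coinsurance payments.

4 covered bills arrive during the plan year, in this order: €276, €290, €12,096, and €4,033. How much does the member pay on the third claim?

€3,546.40

Bill 1, €276: entire amount goes to the deductible. Cost to member: €276. OOP to date €276.
Bill 2, €290: all of it applies to the deductible. Member owes €290 (running OOP €566).
Bill 3, €12,096: deductible takes €1,409, €10,687 remains; member's 20% is €2,137.40. Member owes €3,546.40 (running OOP €4,112.40).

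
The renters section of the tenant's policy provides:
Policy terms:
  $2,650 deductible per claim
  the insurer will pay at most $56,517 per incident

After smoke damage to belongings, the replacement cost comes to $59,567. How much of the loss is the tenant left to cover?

Less the $2,650 deductible: $59,567 − $2,650 = $56,917.
$56,917 exceeds the $56,517 limit, so the insurer pays the limit: $56,517.
Out of pocket: $59,567 − $56,517 = $3,050.

$3,050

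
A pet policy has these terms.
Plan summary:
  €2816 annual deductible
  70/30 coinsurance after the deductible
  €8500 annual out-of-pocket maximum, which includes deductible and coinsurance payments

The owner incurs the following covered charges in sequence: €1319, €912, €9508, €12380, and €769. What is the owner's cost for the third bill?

€3261.90

Claim 1 (€1319): all of it applies to the deductible. Owner owes €1319 (running OOP €1319).
Claim 2 (€912): entire amount goes to the deductible. Owner owes €912 (running OOP €2231).
Claim 3 (€9508): €585 finishes the deductible; €8923 goes to coinsurance; coinsurance €8923 × 30% = €2676.90. Owner pays €3261.90; OOP now €5492.90.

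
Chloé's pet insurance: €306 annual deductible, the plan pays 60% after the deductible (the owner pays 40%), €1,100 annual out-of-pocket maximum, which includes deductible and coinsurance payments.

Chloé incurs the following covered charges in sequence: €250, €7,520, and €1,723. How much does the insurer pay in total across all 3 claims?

Bill 1, €250: all of it applies to the deductible. Owner owes €250 (running OOP €250). Insurer: €250 − €250 = €0.
Bill 2, €7,520: €56 to deductible, leaving €7,464; 40% of €7,464 = €2,985.60. Together that's €56 + €2,985.60 = €3,041.60. Adding that to €250 gives €3,291.60, past the €1,100 cap; owner pays only €1,100 − €250 = €850. Plan pays €7,520 − €850 = €6,670.
Bill 3, €1,723: deductible already satisfied, so owner's share is 40% × €1,723 = €689.20. That would push OOP to €1,789.20, over the €1,100 cap, so owner pays €1,100 − €1,100 = €0. Insurer: €1,723 − €0 = €1,723.
Insurer total: €0 + €6,670 + €1,723 = €8,393.

€8,393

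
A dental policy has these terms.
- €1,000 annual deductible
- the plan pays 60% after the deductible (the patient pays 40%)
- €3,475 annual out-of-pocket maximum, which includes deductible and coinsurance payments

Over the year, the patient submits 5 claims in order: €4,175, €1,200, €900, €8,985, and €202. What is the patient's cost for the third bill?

€360

#1 (€4,175): €1,000 finishes the deductible; €3,175 goes to coinsurance; 40% of €3,175 = €1,270. Cost to patient: €2,270. OOP to date €2,270.
#2 (€1,200): deductible met; 40% of €1,200 = €480. Patient owes €480 (running OOP €2,750).
#3 (€900): deductible met; 40% of €900 = €360. Patient pays €360; OOP now €3,110.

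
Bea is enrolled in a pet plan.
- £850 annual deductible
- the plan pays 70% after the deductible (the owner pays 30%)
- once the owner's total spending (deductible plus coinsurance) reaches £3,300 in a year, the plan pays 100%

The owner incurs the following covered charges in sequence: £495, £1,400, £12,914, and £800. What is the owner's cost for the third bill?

Claim 1 (£495): fully absorbed by the deductible. Owner pays £495; OOP now £495.
Claim 2 (£1,400): deductible takes £355, £1,045 remains; coinsurance £1,045 × 30% = £313.50. Owner owes £668.50 (running OOP £1,163.50).
Claim 3 (£12,914): deductible already satisfied, so owner's share is 30% × £12,914 = £3,874.20. OOP would hit £5,037.70 > £3,300, so the cap limits the owner to £3,300 − £1,163.50 = £2,136.50.

£2,136.50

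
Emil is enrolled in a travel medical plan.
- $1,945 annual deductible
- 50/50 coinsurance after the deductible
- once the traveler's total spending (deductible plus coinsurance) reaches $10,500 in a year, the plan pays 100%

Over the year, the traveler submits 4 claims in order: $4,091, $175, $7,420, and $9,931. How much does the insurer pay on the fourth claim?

$6,246.50

#1 ($4,091): $1,945 to deductible, leaving $2,146; coinsurance $2,146 × 50% = $1,073. Traveler owes $3,018 (running OOP $3,018). Plan pays $4,091 − $3,018 = $1,073.
#2 ($175): deductible met; 50% of $175 = $87.50. Traveler pays $87.50; OOP now $3,105.50. Plan pays $175 − $87.50 = $87.50.
#3 ($7,420): deductible already satisfied, so traveler's share is 50% × $7,420 = $3,710. Cost to traveler: $3,710. OOP to date $6,815.50. Plan pays $7,420 − $3,710 = $3,710.
#4 ($9,931): deductible already satisfied, so traveler's share is 50% × $9,931 = $4,965.50. That would push OOP to $11,781, over the $10,500 cap, so traveler pays $10,500 − $6,815.50 = $3,684.50. Plan pays $9,931 − $3,684.50 = $6,246.50.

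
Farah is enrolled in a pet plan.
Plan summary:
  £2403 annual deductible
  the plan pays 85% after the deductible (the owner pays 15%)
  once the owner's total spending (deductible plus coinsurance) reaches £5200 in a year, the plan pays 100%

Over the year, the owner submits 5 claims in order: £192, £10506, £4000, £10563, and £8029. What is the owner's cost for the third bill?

Claim 1 — £192: fully absorbed by the deductible. Owner owes £192 (running OOP £192).
Claim 2 — £10506: deductible takes £2211, £8295 remains; 15% of £8295 = £1244.25. Cost to owner: £3455.25. OOP to date £3647.25.
Claim 3 — £4000: deductible met; 15% of £4000 = £600. Owner owes £600 (running OOP £4247.25).

£600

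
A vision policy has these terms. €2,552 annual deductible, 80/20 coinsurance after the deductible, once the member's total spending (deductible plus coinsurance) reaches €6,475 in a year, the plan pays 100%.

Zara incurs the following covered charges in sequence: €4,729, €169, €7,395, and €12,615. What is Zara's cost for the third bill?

#1 (€4,729): deductible takes €2,552, €2,177 remains; 20% of €2,177 = €435.40. Member owes €2,987.40 (running OOP €2,987.40).
#2 (€169): 20% coinsurance on €169 = €33.80. Member pays €33.80; OOP now €3,021.20.
#3 (€7,395): 20% coinsurance on €7,395 = €1,479. Member pays €1,479; OOP now €4,500.20.

€1,479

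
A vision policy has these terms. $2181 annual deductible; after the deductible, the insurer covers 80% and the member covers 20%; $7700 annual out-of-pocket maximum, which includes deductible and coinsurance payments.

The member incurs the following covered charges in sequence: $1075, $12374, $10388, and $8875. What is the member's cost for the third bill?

$2077.60

Claim 1 ($1075): all of it applies to the deductible. Member owes $1075 (running OOP $1075).
Claim 2 ($12374): deductible takes $1106, $11268 remains; member's 20% is $2253.60. Member pays $3359.60; OOP now $4434.60.
Claim 3 ($10388): deductible already satisfied, so member's share is 20% × $10388 = $2077.60. Member pays $2077.60; OOP now $6512.20.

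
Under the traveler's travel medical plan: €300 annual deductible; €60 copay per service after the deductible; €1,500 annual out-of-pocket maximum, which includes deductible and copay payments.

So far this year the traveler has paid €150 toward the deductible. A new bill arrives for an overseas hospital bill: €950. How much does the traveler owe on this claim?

Deductible still to meet: €300 − €150 = €150.
The remaining €800 (= €950 − €150) moves to the copay.
Copay on this service: €60.
That puts the traveler's cost at €150 + €60 = €210 before any cap.
Year-to-date out-of-pocket becomes €150 + €210 = €360, still under the €1,500 maximum, so no cap applies.

€210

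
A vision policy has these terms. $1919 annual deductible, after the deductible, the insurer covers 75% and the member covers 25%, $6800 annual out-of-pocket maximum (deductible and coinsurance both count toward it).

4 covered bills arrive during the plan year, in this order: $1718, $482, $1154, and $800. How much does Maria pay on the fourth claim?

Bill 1, $1718: entire amount goes to the deductible. Cost to member: $1718. OOP to date $1718.
Bill 2, $482: $201 to deductible, leaving $281; coinsurance $281 × 25% = $70.25. Member owes $271.25 (running OOP $1989.25).
Bill 3, $1154: deductible met; 25% of $1154 = $288.50. Member pays $288.50; OOP now $2277.75.
Bill 4, $800: deductible already satisfied, so member's share is 25% × $800 = $200. Cost to member: $200. OOP to date $2477.75.

$200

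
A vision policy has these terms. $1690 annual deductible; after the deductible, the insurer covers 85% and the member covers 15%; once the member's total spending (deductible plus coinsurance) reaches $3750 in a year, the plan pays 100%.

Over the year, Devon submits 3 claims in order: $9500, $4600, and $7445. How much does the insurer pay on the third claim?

#1 ($9500): $1690 finishes the deductible; $7810 goes to coinsurance; member's 15% is $1171.50. Member pays $2861.50; OOP now $2861.50. Plan pays $9500 − $2861.50 = $6638.50.
#2 ($4600): 15% coinsurance on $4600 = $690. Member owes $690 (running OOP $3551.50). Plan pays $4600 − $690 = $3910.
#3 ($7445): deductible already satisfied, so member's share is 15% × $7445 = $1116.75. OOP would hit $4668.25 > $3750, so the cap limits the member to $3750 − $3551.50 = $198.50. Insurer: $7445 − $198.50 = $7246.50.

$7246.50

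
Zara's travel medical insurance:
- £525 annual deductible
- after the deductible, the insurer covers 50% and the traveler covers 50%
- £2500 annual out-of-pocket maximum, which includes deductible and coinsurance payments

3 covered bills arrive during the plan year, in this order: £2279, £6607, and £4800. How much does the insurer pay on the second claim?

£5509

Claim 1 (£2279): £525 finishes the deductible; £1754 goes to coinsurance; traveler's 50% is £877. Traveler pays £1402; OOP now £1402. Insurer: £2279 − £1402 = £877.
Claim 2 (£6607): 50% coinsurance on £6607 = £3303.50. That would push OOP to £4705.50, over the £2500 cap, so traveler pays £2500 − £1402 = £1098. Insurer: £6607 − £1098 = £5509.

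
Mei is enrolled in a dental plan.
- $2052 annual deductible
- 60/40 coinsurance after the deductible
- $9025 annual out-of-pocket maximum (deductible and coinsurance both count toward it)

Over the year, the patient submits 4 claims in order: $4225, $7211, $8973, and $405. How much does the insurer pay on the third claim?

Claim 1 — $4225: $2052 finishes the deductible; $2173 goes to coinsurance; 40% of $2173 = $869.20. Patient pays $2921.20; OOP now $2921.20. Plan pays $4225 − $2921.20 = $1303.80.
Claim 2 — $7211: 40% coinsurance on $7211 = $2884.40. Patient owes $2884.40 (running OOP $5805.60). Plan pays $7211 − $2884.40 = $4326.60.
Claim 3 — $8973: deductible already satisfied, so patient's share is 40% × $8973 = $3589.20. OOP would hit $9394.80 > $9025, so the cap limits the patient to $9025 − $5805.60 = $3219.40. Plan pays $8973 − $3219.40 = $5753.60.

$5753.60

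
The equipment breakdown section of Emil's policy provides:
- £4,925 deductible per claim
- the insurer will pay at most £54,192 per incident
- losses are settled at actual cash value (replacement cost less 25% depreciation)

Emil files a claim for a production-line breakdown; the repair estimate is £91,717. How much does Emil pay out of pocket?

£37,525

At 25% depreciation, ACV = £91,717 − £22,929.25 = £68,787.75.
Subtract the deductible: £68,787.75 − £4,925 = £63,862.75.
Since £63,862.75 > £54,192, the payout is capped at £54,192.
Out of pocket: £91,717 − £54,192 = £37,525.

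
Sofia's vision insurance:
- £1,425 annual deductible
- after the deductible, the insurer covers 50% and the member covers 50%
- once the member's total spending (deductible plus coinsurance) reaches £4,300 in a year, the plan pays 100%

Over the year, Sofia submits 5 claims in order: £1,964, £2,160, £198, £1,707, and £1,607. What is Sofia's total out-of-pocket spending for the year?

#1 (£1,964): deductible takes £1,425, £539 remains; member's 50% is £269.50. Member pays £1,694.50; OOP now £1,694.50.
#2 (£2,160): 50% coinsurance on £2,160 = £1,080. Member owes £1,080 (running OOP £2,774.50).
#3 (£198): 50% coinsurance on £198 = £99. Member owes £99 (running OOP £2,873.50).
#4 (£1,707): deductible met; 50% of £1,707 = £853.50. Member owes £853.50 (running OOP £3,727).
#5 (£1,607): deductible already satisfied, so member's share is 50% × £1,607 = £803.50. That would push OOP to £4,530.50, over the £4,300 cap, so member pays £4,300 − £3,727 = £573.
Total paid by the member: £1,694.50 + £1,080 + £99 + £853.50 + £573 = £4,300.

£4,300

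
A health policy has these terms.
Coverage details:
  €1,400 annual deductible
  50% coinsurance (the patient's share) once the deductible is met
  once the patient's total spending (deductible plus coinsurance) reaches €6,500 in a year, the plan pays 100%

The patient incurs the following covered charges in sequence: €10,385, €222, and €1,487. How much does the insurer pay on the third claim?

€990.50

Claim 1 — €10,385: €1,400 to deductible, leaving €8,985; patient's 50% is €4,492.50. Cost to patient: €5,892.50. OOP to date €5,892.50. Insurer: €10,385 − €5,892.50 = €4,492.50.
Claim 2 — €222: 50% coinsurance on €222 = €111. Patient owes €111 (running OOP €6,003.50). Insurer: €222 − €111 = €111.
Claim 3 — €1,487: 50% coinsurance on €1,487 = €743.50. OOP would hit €6,747 > €6,500, so the cap limits the patient to €6,500 − €6,003.50 = €496.50. Plan pays €1,487 − €496.50 = €990.50.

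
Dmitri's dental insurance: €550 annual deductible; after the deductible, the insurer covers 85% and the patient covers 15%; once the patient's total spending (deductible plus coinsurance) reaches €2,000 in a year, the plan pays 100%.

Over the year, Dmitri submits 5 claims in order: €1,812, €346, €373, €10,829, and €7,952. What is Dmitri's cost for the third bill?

€55.95

Claim 1 — €1,812: €550 finishes the deductible; €1,262 goes to coinsurance; coinsurance €1,262 × 15% = €189.30. Cost to patient: €739.30. OOP to date €739.30.
Claim 2 — €346: deductible already satisfied, so patient's share is 15% × €346 = €51.90. Patient owes €51.90 (running OOP €791.20).
Claim 3 — €373: 15% coinsurance on €373 = €55.95. Patient owes €55.95 (running OOP €847.15).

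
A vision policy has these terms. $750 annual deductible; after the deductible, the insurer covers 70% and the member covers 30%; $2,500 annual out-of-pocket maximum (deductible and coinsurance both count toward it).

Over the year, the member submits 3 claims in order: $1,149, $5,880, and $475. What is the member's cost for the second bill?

$1,630.30

Bill 1, $1,149: $750 finishes the deductible; $399 goes to coinsurance; member's 30% is $119.70. Member pays $869.70; OOP now $869.70.
Bill 2, $5,880: deductible met; 30% of $5,880 = $1,764. Adding that to $869.70 gives $2,633.70, past the $2,500 cap; member pays only $2,500 − $869.70 = $1,630.30.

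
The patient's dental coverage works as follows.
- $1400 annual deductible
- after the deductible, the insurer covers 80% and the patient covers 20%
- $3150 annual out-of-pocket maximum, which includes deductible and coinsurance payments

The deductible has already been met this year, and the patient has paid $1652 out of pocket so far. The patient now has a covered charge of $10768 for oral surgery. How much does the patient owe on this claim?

$1498

The deductible is already satisfied, so the full bill goes to coinsurance.
Patient's 20% share of $10768 is $2153.60.
Adding $2153.60 to the $1652 already spent would give $3805.60, which exceeds the $3150 cap; the patient pays just $3150 − $1652 = $1498.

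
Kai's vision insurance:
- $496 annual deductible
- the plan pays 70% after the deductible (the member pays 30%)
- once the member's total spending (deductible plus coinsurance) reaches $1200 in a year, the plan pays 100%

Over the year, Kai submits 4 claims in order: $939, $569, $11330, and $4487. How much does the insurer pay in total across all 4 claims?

Claim 1 ($939): deductible takes $496, $443 remains; 30% of $443 = $132.90. Member pays $628.90; OOP now $628.90. Insurer: $939 − $628.90 = $310.10.
Claim 2 ($569): 30% coinsurance on $569 = $170.70. Member owes $170.70 (running OOP $799.60). Plan pays $569 − $170.70 = $398.30.
Claim 3 ($11330): deductible already satisfied, so member's share is 30% × $11330 = $3399. That would push OOP to $4198.60, over the $1200 cap, so member pays $1200 − $799.60 = $400.40. Plan pays $11330 − $400.40 = $10929.60.
Claim 4 ($4487): deductible already satisfied, so member's share is 30% × $4487 = $1346.10. That would push OOP to $2546.10, over the $1200 cap, so member pays $1200 − $1200 = $0. Insurer: $4487 − $0 = $4487.
Insurer total: $310.10 + $398.30 + $10929.60 + $4487 = $16125.

$16125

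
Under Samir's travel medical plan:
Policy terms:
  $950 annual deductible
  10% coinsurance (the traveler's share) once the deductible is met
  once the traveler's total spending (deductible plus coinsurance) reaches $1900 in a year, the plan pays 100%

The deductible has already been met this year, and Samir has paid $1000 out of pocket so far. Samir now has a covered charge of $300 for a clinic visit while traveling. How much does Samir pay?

The deductible is already satisfied, so the full bill goes to coinsurance.
Coinsurance: $300 × 10% = $30.
Cumulative spending $1000 + $30 = $1030 stays under the $1900 maximum.

$30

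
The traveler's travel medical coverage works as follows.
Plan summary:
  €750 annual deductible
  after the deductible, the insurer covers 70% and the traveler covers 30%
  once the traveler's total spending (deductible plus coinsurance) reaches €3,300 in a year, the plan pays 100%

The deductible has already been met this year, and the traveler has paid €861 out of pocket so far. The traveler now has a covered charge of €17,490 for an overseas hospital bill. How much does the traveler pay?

With the deductible met, the entire €17,490 is subject to coinsurance.
30% of €17,490 = €5,247 falls to the traveler.
That would bring total out-of-pocket to €6,108, past the €3,300 cap. The traveler is capped at €3,300 − €861 = €2,439 on this claim.

€2,439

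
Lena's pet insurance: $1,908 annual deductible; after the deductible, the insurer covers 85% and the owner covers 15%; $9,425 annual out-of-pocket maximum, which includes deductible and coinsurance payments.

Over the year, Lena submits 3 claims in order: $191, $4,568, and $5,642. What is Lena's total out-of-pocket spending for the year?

Claim 1 — $191: all of it applies to the deductible. Cost to owner: $191. OOP to date $191.
Claim 2 — $4,568: $1,717 to deductible, leaving $2,851; 15% of $2,851 = $427.65. Cost to owner: $2,144.65. OOP to date $2,335.65.
Claim 3 — $5,642: deductible met; 15% of $5,642 = $846.30. Owner owes $846.30 (running OOP $3,181.95).
Summing the owner's payments: $191 + $2,144.65 + $846.30 = $3,181.95.

$3,181.95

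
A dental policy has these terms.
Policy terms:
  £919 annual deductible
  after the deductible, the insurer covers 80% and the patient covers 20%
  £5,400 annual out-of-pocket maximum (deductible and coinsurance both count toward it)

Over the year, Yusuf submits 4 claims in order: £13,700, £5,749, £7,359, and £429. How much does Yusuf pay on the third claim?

Claim 1 (£13,700): £919 to deductible, leaving £12,781; patient's 20% is £2,556.20. Patient pays £3,475.20; OOP now £3,475.20.
Claim 2 (£5,749): deductible already satisfied, so patient's share is 20% × £5,749 = £1,149.80. Cost to patient: £1,149.80. OOP to date £4,625.
Claim 3 (£7,359): 20% coinsurance on £7,359 = £1,471.80. That would push OOP to £6,096.80, over the £5,400 cap, so patient pays £5,400 − £4,625 = £775.

£775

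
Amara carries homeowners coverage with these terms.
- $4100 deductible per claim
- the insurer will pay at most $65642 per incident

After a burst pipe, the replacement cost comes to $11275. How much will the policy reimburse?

Less the $4100 deductible: $11275 − $4100 = $7175.
$7175 is within the $65642 limit, so the insurer pays $7175.

$7175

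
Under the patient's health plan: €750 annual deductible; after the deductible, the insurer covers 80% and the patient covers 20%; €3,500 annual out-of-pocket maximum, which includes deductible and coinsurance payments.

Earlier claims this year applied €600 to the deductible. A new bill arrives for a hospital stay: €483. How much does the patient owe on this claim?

€216.60

€600 of the €750 deductible is already met, leaving €150.
After the €150 deductible portion, €483 − €150 = €333 is subject to coinsurance.
20% of €333 = €66.60 falls to the patient.
So the patient owes €150 + €66.60 = €216.60 before any cap.
Total out-of-pocket so far would be €600 + €216.60 = €816.60, below the €3,500 cap — no reduction.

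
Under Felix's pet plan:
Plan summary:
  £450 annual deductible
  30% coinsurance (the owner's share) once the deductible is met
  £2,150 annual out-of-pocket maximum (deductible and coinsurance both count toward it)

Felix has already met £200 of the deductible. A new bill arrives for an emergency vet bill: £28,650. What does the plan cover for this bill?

£26,700

Remaining deductible: £450 − £200 = £250.
After the £250 deductible portion, £28,650 − £250 = £28,400 is subject to coinsurance.
30% of £28,400 = £8,520 falls to the owner.
That puts the owner's cost at £250 + £8,520 = £8,770 before any cap.
That would bring total out-of-pocket to £8,970, past the £2,150 cap. The owner is capped at £2,150 − £200 = £1,950 on this claim.
The insurer covers the remainder: £28,650 − £1,950 = £26,700.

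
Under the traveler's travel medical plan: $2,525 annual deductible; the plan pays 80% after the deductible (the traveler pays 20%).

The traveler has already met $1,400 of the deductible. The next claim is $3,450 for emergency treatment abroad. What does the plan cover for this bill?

$1,860

$1,400 of the $2,525 deductible is already met, leaving $1,125.
After the $1,125 deductible portion, $3,450 − $1,125 = $2,325 is subject to coinsurance.
Coinsurance: $2,325 × 20% = $465.
So the traveler owes $1,125 + $465 = $1,590.
The plan picks up $3,450 − $1,590 = $1,860.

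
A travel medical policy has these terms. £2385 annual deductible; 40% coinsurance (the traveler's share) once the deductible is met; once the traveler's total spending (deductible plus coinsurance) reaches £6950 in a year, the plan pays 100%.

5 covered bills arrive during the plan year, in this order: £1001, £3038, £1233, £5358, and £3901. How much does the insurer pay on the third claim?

£739.80

Claim 1 (£1001): all of it applies to the deductible. Traveler pays £1001; OOP now £1001. Plan pays £1001 − £1001 = £0.
Claim 2 (£3038): deductible takes £1384, £1654 remains; 40% of £1654 = £661.60. Traveler pays £2045.60; OOP now £3046.60. Plan pays £3038 − £2045.60 = £992.40.
Claim 3 (£1233): deductible already satisfied, so traveler's share is 40% × £1233 = £493.20. Traveler pays £493.20; OOP now £3539.80. Plan pays £1233 − £493.20 = £739.80.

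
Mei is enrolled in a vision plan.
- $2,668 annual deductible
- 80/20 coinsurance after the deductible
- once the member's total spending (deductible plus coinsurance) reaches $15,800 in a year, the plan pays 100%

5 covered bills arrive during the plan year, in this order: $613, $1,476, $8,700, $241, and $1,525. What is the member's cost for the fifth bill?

#1 ($613): fully absorbed by the deductible. Cost to member: $613. OOP to date $613.
#2 ($1,476): entire amount goes to the deductible. Member pays $1,476; OOP now $2,089.
#3 ($8,700): deductible takes $579, $8,121 remains; coinsurance $8,121 × 20% = $1,624.20. Member owes $2,203.20 (running OOP $4,292.20).
#4 ($241): deductible already satisfied, so member's share is 20% × $241 = $48.20. Member pays $48.20; OOP now $4,340.40.
#5 ($1,525): 20% coinsurance on $1,525 = $305. Member pays $305; OOP now $4,645.40.

$305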